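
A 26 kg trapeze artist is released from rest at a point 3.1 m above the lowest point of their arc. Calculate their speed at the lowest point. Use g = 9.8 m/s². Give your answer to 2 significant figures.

v = 7.8 m/s

By conservation of mechanical energy, mgh = ½mv²
v = √(2gh) = √(2 × 9.8 × 3.1) = √60.760 = 7.795 m/s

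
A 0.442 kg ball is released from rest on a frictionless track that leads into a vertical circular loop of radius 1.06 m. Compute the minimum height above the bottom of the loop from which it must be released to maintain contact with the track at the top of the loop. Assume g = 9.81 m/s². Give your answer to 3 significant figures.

At the top, for minimum speed gravity alone supplies the centripetal force: mg = mv_top²/r ⇒ v_top² = gr = 10.40 m²/s²
Energy conservation from release height h to the top (height 2r): mgh = ½mv_top² + mg(2r)
h = v_top²/(2g) + 2r = r/2 + 2r = 5r/2 = 2.650 m

h = 2.65 m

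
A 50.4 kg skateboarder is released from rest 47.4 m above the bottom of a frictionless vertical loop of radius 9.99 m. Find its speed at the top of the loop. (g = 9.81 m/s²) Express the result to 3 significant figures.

Energy conservation: mgh = ½mv_top² + mg(2r)
v_top² = 2g(h − 2r) = 2(9.81)(47.4 − 19.98) = 538.0
v_top = 23.19 m/s

v = 23.2 m/s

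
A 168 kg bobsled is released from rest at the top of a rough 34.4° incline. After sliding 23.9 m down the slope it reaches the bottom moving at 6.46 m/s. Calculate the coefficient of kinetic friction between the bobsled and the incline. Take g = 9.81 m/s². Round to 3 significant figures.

mgh = ½mv² + μ_k (mg cosθ) L, with h = L sinθ
mgL sinθ = 22254 J; ½mv² = 3505.5 J
W_f = 22254 − 3505.5 = 18748 J
μ_k = W_f/(mg cosθ · L) = 18748/(1360 × 23.9) = 0.5769

μ_k = 0.577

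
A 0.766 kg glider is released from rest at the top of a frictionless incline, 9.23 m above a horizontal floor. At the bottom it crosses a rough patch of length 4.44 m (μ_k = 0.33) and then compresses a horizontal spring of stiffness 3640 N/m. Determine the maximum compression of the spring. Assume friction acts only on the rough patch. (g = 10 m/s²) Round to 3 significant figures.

Initial energy: E₁ = mgh = (0.766)(10)(9.23) = 70.702 J
Friction removes W_f = μ_k mg d = (0.33)(0.766)(10)(4.44) = 11.22 J
Energy reaching the spring: E = 70.702 − 11.22 = 59.478 J
At max compression ½kx² = E ⇒ x = √(2E/k) = √(2 × 59.478/3640) = 0.1808 m

x = 0.181 m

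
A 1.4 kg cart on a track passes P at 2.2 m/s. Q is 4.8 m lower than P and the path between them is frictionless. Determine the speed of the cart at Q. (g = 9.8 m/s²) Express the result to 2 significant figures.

v = 9.9 m/s

Equating total energy at the two states: ½mv₀² + mgh = ½mv²
v² = v₀² + 2gh = (2.2)² + 2(9.8)(4.8) = 98.920
v = √98.920 = 9.946 m/s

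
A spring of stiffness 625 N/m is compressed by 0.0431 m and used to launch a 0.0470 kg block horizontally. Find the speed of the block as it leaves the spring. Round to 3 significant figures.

The block leaves the spring when the spring is at natural length, so ½kx² = ½mv²
v = x√(k/m) = 0.0431 × √(625/0.0470) = 4.970 m/s

v = 4.97 m/s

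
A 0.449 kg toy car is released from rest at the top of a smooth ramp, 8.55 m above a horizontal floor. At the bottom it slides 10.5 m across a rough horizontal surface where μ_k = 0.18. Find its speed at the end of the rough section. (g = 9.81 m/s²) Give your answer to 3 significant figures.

v = 11.4 m/s

Applying the work–energy principle:
mgh = ½mv² + μ_k m g d
W_f = μ_k mg d = (0.18)(0.449)(9.81)(10.5) = 8.325 J
½mv² = mgh − W_f = 37.660 − 8.325 = 29.335 J
v = √(2 × 29.335/0.449) = 11.43 m/s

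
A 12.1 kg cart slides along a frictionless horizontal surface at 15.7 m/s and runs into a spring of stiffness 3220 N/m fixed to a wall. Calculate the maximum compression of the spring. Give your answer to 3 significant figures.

x = 0.962 m

Conservation of energy between contact and max compression: ½mv² = ½kx²
x = v√(m/k) = 15.7 × √(12.1/3220) = 0.9624 m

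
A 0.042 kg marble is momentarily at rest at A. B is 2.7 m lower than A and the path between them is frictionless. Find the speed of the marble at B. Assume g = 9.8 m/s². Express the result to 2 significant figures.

Equating total energy at the two states: mgh = ½mv²
v = √(2gh) = √(2 × 9.8 × 2.7) = √52.920 = 7.275 m/s

v = 7.3 m/s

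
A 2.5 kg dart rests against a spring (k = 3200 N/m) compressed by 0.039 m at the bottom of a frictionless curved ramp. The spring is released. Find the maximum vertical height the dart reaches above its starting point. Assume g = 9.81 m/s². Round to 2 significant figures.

Energy conservation from release to the highest point: ½kx² = mgh
h = kx²/(2mg) = (3200)(0.039)²/(2 × 2.5 × 9.81) = 0.09923 m

h = 0.099 m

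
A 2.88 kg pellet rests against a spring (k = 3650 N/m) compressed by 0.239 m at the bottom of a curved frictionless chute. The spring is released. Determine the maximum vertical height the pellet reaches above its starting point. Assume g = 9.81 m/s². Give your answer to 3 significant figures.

Energy conservation from release to the highest point: ½kx² = mgh
h = kx²/(2mg) = (3650)(0.239)²/(2 × 2.88 × 9.81) = 3.690 m

h = 3.69 m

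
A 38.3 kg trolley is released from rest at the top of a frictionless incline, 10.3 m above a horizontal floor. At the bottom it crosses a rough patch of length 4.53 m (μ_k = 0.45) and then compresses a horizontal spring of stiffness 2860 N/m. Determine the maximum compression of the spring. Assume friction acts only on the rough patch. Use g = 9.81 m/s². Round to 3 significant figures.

Initial energy: E₁ = mgh = (38.3)(9.81)(10.3) = 3869.9 J
Friction removes W_f = μ_k mg d = (0.45)(38.3)(9.81)(4.53) = 765.9 J
Energy reaching the spring: E = 3869.9 − 765.9 = 3104.0 J
At max compression ½kx² = E ⇒ x = √(2E/k) = √(2 × 3104.0/2860) = 1.473 m

x = 1.47 m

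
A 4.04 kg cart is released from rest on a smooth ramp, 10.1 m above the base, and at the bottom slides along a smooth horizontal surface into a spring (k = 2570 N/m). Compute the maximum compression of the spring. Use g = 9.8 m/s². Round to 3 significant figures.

Energy conservation (no friction) from release to max compression: mgh = ½kx²
x = √(2mgh/k) = √(2 × 4.04 × 9.8 × 10.1 / 2570) = 0.5578 m

x = 0.558 m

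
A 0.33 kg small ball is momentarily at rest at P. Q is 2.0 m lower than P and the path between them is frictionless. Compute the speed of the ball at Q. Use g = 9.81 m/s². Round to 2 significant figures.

v = 6.3 m/s

Equating total energy at the two states: mgh = ½mv²
The mass cancels from both sides.
v = √(2gh) = √(2 × 9.81 × 2.0) = √39.240 = 6.264 m/s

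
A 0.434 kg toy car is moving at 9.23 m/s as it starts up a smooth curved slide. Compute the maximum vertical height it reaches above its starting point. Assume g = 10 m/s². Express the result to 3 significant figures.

h = 4.26 m

By energy conservation, ½mv² = mgh
h = v²/(2g) = 9.23²/(2 × 10) = 4.260 m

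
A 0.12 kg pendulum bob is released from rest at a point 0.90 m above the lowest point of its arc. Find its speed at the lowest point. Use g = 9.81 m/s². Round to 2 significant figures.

Mechanical energy is conserved (no friction): mgh = ½mv²
v = √(2gh) = √(2 × 9.81 × 0.90) = √17.658 = 4.202 m/s

v = 4.2 m/s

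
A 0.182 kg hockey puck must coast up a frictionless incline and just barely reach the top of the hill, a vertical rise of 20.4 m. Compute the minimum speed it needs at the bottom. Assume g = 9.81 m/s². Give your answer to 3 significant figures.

At the top it is momentarily at rest, so all KE converts to PE: ½mv² = mgh
v = √(2gh) = √(2 × 9.81 × 20.4) = 20.01 m/s

v = 20.0 m/s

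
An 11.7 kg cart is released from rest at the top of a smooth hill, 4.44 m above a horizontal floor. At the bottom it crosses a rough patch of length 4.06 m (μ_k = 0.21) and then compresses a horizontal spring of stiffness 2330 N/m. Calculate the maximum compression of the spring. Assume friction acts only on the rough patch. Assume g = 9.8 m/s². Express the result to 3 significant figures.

x = 0.594 m

Initial energy: E₁ = mgh = (11.7)(9.8)(4.44) = 509.09 J
Friction removes W_f = μ_k mg d = (0.21)(11.7)(9.8)(4.06) = 97.76 J
Energy reaching the spring: E = 509.09 − 97.76 = 411.33 J
At max compression ½kx² = E ⇒ x = √(2E/k) = √(2 × 411.33/2330) = 0.5942 m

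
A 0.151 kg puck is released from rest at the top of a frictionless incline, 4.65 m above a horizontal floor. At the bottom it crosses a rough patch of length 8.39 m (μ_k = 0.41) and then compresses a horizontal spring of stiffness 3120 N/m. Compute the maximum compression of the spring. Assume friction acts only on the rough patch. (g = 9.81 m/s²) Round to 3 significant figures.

x = 0.0339 m

Initial energy: E₁ = mgh = (0.151)(9.81)(4.65) = 6.8881 J
Friction removes W_f = μ_k mg d = (0.41)(0.151)(9.81)(8.39) = 5.096 J
Energy reaching the spring: E = 6.8881 − 5.096 = 1.7925 J
At max compression ½kx² = E ⇒ x = √(2E/k) = √(2 × 1.7925/3120) = 0.03390 m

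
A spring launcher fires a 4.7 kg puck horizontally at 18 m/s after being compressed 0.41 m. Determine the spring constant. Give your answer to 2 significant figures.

k = 9100 N/m

Energy stored in the spring equals the launch KE: ½kx² = ½mv²
k = mv²/x² = (4.7)(18)²/(0.41)² = 9059 N/m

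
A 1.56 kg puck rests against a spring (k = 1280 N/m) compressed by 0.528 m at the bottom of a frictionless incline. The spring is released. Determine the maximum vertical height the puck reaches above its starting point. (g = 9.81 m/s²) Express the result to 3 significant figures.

At maximum height the puck is at rest, so ½kx² = mgh
h = kx²/(2mg) = (1280)(0.528)²/(2 × 1.56 × 9.81) = 11.66 m

h = 11.7 m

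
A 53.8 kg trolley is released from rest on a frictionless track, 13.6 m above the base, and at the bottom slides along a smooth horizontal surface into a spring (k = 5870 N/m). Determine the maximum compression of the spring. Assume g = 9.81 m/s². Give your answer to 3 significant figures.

At max compression the trolley is momentarily at rest: mgh = ½kx²
x = √(2mgh/k) = √(2 × 53.8 × 9.81 × 13.6 / 5870) = 1.564 m

x = 1.56 m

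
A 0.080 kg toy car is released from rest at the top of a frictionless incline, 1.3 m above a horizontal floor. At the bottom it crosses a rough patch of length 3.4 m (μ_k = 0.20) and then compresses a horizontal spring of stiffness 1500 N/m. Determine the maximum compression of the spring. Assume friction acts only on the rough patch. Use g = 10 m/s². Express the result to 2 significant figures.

Initial energy: E₁ = mgh = (0.080)(10)(1.3) = 1.0400 J
Friction removes W_f = μ_k mg d = (0.20)(0.080)(10)(3.4) = 0.5440 J
Energy reaching the spring: E = 1.0400 − 0.5440 = 0.49600 J
At max compression ½kx² = E ⇒ x = √(2E/k) = √(2 × 0.49600/1500) = 0.02572 m

x = 0.026 m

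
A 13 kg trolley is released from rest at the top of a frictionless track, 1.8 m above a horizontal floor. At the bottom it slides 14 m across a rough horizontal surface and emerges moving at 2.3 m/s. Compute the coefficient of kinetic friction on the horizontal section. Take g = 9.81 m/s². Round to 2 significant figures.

Energy bookkeeping (friction removes W_f = μ_k N d):
mgh = ½mv² + μ_k m g d
mgh = 229.55 J; ½mv² = 34.385 J
W_f = 229.55 − 34.385 = 195.2 J
μ_k = W_f/(mg·d) = 195.2/(127.5 × 14) = 0.1093

μ_k = 0.11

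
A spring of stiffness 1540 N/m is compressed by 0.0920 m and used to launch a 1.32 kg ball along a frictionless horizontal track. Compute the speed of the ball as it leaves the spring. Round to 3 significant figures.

v = 3.14 m/s

Conservation of energy: ½kx² = ½mv²
v = x√(k/m) = 0.0920 × √(1540/1.32) = 3.142 m/s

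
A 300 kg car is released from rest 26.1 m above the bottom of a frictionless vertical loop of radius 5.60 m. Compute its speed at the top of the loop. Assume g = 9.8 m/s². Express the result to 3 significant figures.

Energy conservation: mgh = ½mv_top² + mg(2r)
v_top² = 2g(h − 2r) = 2(9.8)(26.1 − 11.20) = 292.0
v_top = 17.09 m/s

v = 17.1 m/s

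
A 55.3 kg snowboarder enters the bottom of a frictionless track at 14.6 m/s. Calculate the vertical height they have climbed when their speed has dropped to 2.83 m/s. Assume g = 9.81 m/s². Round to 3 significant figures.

h = 10.5 m

Energy balance between the two points: ½mv₁² = ½mv₂² + mgh
h = (v₁² − v₂²)/(2g) = (14.6² − 2.83²)/(2 × 9.81) = 10.46 m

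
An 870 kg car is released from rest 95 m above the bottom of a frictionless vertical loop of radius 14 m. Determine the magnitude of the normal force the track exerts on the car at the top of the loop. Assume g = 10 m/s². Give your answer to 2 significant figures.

N = 75000 N

Energy from release to top (height 2r): mgh = ½mv_top² + mg(2r)
v_top² = 2g(h − 2r) = 2(10)(95 − 28.00) = 1340.0 m²/s²
At the top, both N and weight point toward the centre: N + mg = mv_top²/r
N = m(v_top²/r − g) = 870(1340.0/14 − 10) = 74571 N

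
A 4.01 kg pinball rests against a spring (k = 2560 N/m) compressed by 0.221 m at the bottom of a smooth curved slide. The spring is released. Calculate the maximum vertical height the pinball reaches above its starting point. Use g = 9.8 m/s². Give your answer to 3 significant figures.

All spring PE becomes gravitational PE at the highest point: ½kx² = mgh
h = kx²/(2mg) = (2560)(0.221)²/(2 × 4.01 × 9.8) = 1.591 m

h = 1.59 m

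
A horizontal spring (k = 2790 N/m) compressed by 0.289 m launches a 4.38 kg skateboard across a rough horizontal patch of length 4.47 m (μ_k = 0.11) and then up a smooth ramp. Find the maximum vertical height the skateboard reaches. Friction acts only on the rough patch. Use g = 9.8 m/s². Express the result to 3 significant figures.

Spring energy: E₀ = ½kx² = ½(2790)(0.289)² = 116.51 J
Friction: W_f = μ_k mg d = (0.11)(4.38)(9.8)(4.47) = 21.11 J
Energy at base of ramp: E = 116.51 − 21.11 = 95.406 J
At max height all remaining energy is PE: mgh = E ⇒ h = E/(mg) = 95.406/(4.38 × 9.8) = 2.223 m

h = 2.22 m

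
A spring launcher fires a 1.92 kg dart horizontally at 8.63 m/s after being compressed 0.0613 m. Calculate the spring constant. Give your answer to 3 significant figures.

Spring PE at full compression equals KE at release: ½kx² = ½mv²
k = mv²/x² = (1.92)(8.63)²/(0.0613)² = 38054 N/m

k = 38100 N/m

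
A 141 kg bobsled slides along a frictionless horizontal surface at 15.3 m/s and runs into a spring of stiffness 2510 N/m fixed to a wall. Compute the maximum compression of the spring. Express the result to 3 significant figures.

x = 3.63 m

At max compression the bobsled is momentarily at rest: ½mv² = ½kx²
x = v√(m/k) = 15.3 × √(141/2510) = 3.626 m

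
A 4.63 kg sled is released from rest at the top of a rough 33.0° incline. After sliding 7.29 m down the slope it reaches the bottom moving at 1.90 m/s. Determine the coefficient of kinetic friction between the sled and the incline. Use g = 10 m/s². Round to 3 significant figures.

μ_k = 0.620

Energy balance down the incline: mg L sinθ − ½mv² = μ_k (mg cosθ) L
mgL sinθ = 183.83 J; ½mv² = 8.3571 J
W_f = 183.83 − 8.3571 = 175.5 J
μ_k = W_f/(mg cosθ · L) = 175.5/(38.83 × 7.29) = 0.6199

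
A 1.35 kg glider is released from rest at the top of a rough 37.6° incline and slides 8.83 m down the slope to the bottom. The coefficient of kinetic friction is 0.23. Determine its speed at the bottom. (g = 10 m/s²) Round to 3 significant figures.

Work–energy: mg(L sinθ) − μ_k(mg cosθ)L = ½mv²
mgh = mgL sinθ = (1.35)(10)(8.83)sin37.6° = 72.732 J
W_f = μ_k mg cosθ · L = (0.23)(1.35)(10)cos37.6°·8.83 = 21.72 J
½mv² = 72.732 − 21.72 = 51.010 J
v = √(2 × 51.010/1.35) = 8.693 m/s

v = 8.69 m/s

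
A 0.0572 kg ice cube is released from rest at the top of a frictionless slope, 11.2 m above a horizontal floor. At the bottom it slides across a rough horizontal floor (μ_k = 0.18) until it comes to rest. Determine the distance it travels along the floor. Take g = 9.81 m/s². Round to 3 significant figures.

Energy at the top = energy at the end + work done against friction:
At rest all PE has been dissipated by friction: mgh = μ_k m g d
d = h/μ_k = 11.2/0.18 = 62.22 m

d = 62.2 m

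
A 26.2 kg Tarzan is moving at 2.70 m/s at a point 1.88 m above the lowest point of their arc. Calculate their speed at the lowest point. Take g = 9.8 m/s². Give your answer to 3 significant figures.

By conservation of mechanical energy, ½mv₀² + mgh = ½mv²
v² = v₀² + 2gh = (2.70)² + 2(9.8)(1.88) = 44.138
v = √44.138 = 6.644 m/s

v = 6.64 m/s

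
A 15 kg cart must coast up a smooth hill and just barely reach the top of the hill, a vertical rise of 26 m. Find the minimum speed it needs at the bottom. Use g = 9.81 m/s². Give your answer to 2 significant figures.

v = 23 m/s

At the top it is momentarily at rest, so all KE converts to PE: ½mv² = mgh
v = √(2gh) = √(2 × 9.81 × 26) = 22.59 m/s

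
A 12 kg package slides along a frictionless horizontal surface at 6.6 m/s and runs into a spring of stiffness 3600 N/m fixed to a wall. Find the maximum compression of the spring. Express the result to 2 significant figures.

Conservation of energy between contact and max compression: ½mv² = ½kx²
x = v√(m/k) = 6.6 × √(12/3600) = 0.3811 m

x = 0.38 m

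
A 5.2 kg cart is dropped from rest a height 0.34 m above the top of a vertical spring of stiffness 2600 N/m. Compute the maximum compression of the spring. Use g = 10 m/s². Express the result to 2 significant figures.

x = 0.14 m

Measuring PE from the top of the relaxed spring, at max compression the cart has dropped H + x with zero KE, so:
mg(H + x) = ½kx²
½(2600)x² − (5.2)(10)x − (5.2)(10)(0.34) = 0
1300x² − 52.00x − 17.68 = 0
x = [52.00 + √(2704 + 91936)]/(2 × 1300) = 0.1383 m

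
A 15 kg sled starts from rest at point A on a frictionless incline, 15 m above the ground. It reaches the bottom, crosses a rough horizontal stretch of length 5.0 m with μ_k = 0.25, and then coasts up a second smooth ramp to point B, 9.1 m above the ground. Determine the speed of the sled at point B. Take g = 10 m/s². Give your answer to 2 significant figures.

v = 9.6 m/s

Energy at A: mgh₁ = (15)(10)(15) = 2250.0 J
Friction loss: W_f = μ_k mg d = 187.5 J
At B: ½mv² + mgh₂ = mgh₁ − W_f
½mv² = 2250.0 − 187.5 − 1365.0 = 697.50 J
v = √(2 × 697.50/15) = 9.644 m/s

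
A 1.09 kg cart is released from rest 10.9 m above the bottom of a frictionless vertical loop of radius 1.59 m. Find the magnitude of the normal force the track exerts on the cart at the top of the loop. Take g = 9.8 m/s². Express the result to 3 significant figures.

Energy from release to top (height 2r): mgh = ½mv_top² + mg(2r)
v_top² = 2g(h − 2r) = 2(9.8)(10.9 − 3.180) = 151.31 m²/s²
At the top, both N and weight point toward the centre: N + mg = mv_top²/r
N = m(v_top²/r − g) = 1.09(151.31/1.59 − 9.8) = 93.05 N

N = 93.0 N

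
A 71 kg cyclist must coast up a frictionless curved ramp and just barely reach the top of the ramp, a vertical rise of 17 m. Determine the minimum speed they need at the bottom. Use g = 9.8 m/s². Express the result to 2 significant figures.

v = 18 m/s

At the top they are momentarily at rest, so all KE converts to PE: ½mv² = mgh
v = √(2gh) = √(2 × 9.8 × 17) = 18.25 m/s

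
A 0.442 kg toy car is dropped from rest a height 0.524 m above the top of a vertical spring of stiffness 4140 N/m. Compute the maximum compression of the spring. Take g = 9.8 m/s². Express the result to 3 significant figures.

Let x be the compression. The total drop is H + x, and the car is instantaneously at rest at max compression, so energy conservation gives:
mg(H + x) = ½kx²
½(4140)x² − (0.442)(9.8)x − (0.442)(9.8)(0.524) = 0
2070x² − 4.332x − 2.270 = 0
x = [4.332 + √(18.76 + 18794)]/(2 × 2070) = 0.03418 m

x = 0.0342 m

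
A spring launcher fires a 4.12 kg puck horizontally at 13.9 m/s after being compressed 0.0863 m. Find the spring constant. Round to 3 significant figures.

k = 107000 N/m

Energy stored in the spring equals the launch KE: ½kx² = ½mv²
k = mv²/x² = (4.12)(13.9)²/(0.0863)² = 106882 N/m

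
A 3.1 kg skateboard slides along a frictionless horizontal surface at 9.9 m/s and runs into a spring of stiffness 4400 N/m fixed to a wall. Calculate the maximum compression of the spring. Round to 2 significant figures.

Conservation of energy between contact and max compression: ½mv² = ½kx²
x = v√(m/k) = 9.9 × √(3.1/4400) = 0.2628 m

x = 0.26 m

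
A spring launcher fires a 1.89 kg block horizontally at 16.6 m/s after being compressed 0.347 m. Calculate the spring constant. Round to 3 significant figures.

k = 4330 N/m

Energy stored in the spring equals the launch KE: ½kx² = ½mv²
k = mv²/x² = (1.89)(16.6)²/(0.347)² = 4325 N/m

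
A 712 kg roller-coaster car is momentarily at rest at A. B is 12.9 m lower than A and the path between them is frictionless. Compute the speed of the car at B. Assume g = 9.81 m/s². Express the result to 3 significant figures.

Energy conservation between the two points: mgh = ½mv²
v = √(2gh) = √(2 × 9.81 × 12.9) = √253.10 = 15.91 m/s

v = 15.9 m/s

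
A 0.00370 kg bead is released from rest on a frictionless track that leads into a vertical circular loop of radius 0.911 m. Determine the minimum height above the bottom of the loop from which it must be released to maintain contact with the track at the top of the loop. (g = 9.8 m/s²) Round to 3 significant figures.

At the top, for minimum speed gravity alone supplies the centripetal force: mg = mv_top²/r ⇒ v_top² = gr = 8.928 m²/s²
Energy conservation from release height h to the top (height 2r): mgh = ½mv_top² + mg(2r)
h = v_top²/(2g) + 2r = r/2 + 2r = 5r/2 = 2.277 m

h = 2.28 m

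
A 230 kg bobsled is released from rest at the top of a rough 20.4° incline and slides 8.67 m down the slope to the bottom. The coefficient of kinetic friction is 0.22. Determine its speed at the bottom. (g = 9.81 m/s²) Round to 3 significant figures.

v = 4.92 m/s

Work–energy: mg(L sinθ) − μ_k(mg cosθ)L = ½mv²
mgh = mgL sinθ = (230)(9.81)(8.67)sin20.4° = 6818.8 J
W_f = μ_k mg cosθ · L = (0.22)(230)(9.81)cos20.4°·8.67 = 4034 J
½mv² = 6818.8 − 4034 = 2785.1 J
v = √(2 × 2785.1/230) = 4.921 m/s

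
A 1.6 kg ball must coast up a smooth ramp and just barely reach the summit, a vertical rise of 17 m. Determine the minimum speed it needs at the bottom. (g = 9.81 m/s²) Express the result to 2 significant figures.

At the top it is momentarily at rest, so all KE converts to PE: ½mv² = mgh
v = √(2gh) = √(2 × 9.81 × 17) = 18.26 m/s

v = 18 m/s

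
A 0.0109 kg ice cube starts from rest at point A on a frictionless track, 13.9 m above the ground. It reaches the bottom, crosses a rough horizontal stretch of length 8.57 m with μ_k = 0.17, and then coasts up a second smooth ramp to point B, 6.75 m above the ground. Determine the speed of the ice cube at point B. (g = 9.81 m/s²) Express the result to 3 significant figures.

v = 10.6 m/s

Energy at A: mgh₁ = (0.0109)(9.81)(13.9) = 1.4863 J
Friction loss: W_f = μ_k mg d = 0.1558 J
At B: ½mv² + mgh₂ = mgh₁ − W_f
½mv² = 1.4863 − 0.1558 − 0.72177 = 0.60876 J
v = √(2 × 0.60876/0.0109) = 10.57 m/s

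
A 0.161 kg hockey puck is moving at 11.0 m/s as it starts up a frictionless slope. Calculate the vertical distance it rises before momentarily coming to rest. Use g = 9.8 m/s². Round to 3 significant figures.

h = 6.17 m

By energy conservation, ½mv² = mgh
h = v²/(2g) = 11.0²/(2 × 9.8) = 6.173 m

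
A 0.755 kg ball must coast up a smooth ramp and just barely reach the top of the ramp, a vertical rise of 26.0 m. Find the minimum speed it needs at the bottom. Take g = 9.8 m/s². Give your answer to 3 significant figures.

At the top it is momentarily at rest, so all KE converts to PE: ½mv² = mgh
v = √(2gh) = √(2 × 9.8 × 26.0) = 22.57 m/s

v = 22.6 m/s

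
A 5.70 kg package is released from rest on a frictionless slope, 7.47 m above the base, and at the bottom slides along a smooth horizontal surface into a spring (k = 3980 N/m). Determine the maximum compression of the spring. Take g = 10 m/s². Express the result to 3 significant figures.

Energy conservation (no friction) from release to max compression: mgh = ½kx²
x = √(2mgh/k) = √(2 × 5.70 × 10 × 7.47 / 3980) = 0.4626 m

x = 0.463 m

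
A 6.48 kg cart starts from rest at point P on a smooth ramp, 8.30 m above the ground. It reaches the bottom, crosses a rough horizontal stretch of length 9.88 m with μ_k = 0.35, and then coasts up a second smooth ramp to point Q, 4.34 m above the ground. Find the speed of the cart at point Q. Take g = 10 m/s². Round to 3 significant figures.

Energy at P: mgh₁ = (6.48)(10)(8.30) = 537.84 J
Friction loss: W_f = μ_k mg d = 224.1 J
At Q: ½mv² + mgh₂ = mgh₁ − W_f
½mv² = 537.84 − 224.1 − 281.23 = 32.530 J
v = √(2 × 32.530/6.48) = 3.169 m/s

v = 3.17 m/s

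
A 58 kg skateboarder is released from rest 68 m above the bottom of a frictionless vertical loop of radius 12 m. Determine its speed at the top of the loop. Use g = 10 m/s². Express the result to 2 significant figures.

Energy conservation: mgh = ½mv_top² + mg(2r)
v_top² = 2g(h − 2r) = 2(10)(68 − 24.00) = 880.0
v_top = 29.66 m/s

v = 30 m/s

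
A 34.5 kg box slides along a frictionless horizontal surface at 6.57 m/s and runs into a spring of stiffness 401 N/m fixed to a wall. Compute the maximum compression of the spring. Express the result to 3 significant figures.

All KE is stored as spring PE at maximum compression: ½mv² = ½kx²
x = v√(m/k) = 6.57 × √(34.5/401) = 1.927 m

x = 1.93 m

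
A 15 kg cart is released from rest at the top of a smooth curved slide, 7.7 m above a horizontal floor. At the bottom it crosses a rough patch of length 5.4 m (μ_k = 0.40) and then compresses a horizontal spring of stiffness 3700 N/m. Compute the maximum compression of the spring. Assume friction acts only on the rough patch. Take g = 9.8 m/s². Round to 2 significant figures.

x = 0.66 m

Initial energy: E₁ = mgh = (15)(9.8)(7.7) = 1131.9 J
Friction removes W_f = μ_k mg d = (0.40)(15)(9.8)(5.4) = 317.5 J
Energy reaching the spring: E = 1131.9 − 317.5 = 814.38 J
At max compression ½kx² = E ⇒ x = √(2E/k) = √(2 × 814.38/3700) = 0.6635 m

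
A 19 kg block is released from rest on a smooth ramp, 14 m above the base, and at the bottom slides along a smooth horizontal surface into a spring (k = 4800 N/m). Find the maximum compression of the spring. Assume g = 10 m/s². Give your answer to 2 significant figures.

x = 1.1 m

Gravitational PE at the top equals spring PE at max compression: mgh = ½kx²
x = √(2mgh/k) = √(2 × 19 × 10 × 14 / 4800) = 1.053 m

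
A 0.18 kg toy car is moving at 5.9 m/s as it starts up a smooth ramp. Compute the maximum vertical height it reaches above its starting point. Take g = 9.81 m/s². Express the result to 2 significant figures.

h = 1.8 m

By energy conservation, ½mv² = mgh
h = v²/(2g) = 5.9²/(2 × 9.81) = 1.774 m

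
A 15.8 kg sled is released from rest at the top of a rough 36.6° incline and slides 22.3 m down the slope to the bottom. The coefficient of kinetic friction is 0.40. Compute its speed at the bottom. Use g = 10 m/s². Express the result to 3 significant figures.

v = 11.1 m/s

Taking the bottom as reference, mgh = ½mv² + μ_k N L with h = L sinθ, N = mg cosθ:
mgh = mgL sinθ = (15.8)(10)(22.3)sin36.6° = 2100.7 J
W_f = μ_k mg cosθ · L = (0.40)(15.8)(10)cos36.6°·22.3 = 1131 J
½mv² = 2100.7 − 1131 = 969.28 J
v = √(2 × 969.28/15.8) = 11.08 m/s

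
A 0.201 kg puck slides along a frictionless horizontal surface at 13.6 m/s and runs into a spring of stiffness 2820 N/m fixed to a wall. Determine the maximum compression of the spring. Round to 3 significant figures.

All KE is stored as spring PE at maximum compression: ½mv² = ½kx²
x = v√(m/k) = 13.6 × √(0.201/2820) = 0.1148 m

x = 0.115 m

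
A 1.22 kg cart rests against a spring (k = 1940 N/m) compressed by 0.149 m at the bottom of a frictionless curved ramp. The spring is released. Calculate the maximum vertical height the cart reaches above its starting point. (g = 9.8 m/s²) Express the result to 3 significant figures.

Energy conservation from release to the highest point: ½kx² = mgh
h = kx²/(2mg) = (1940)(0.149)²/(2 × 1.22 × 9.8) = 1.801 m

h = 1.80 m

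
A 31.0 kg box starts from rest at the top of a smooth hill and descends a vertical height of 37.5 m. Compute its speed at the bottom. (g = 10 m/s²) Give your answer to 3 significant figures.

Mechanical energy is conserved (no friction): mgh = ½mv²
v = √(2gh) = √(2 × 10 × 37.5) = √750.00 = 27.39 m/s

v = 27.4 m/s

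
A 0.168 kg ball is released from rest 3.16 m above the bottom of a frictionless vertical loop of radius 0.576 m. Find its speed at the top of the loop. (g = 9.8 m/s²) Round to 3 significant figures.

v = 6.27 m/s

Energy conservation: mgh = ½mv_top² + mg(2r)
v_top² = 2g(h − 2r) = 2(9.8)(3.16 − 1.152) = 39.36
v_top = 6.273 m/s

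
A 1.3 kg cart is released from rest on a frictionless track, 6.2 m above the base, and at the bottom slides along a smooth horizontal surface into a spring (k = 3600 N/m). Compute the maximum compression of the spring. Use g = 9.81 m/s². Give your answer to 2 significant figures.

x = 0.21 m

Energy conservation (no friction) from release to max compression: mgh = ½kx²
x = √(2mgh/k) = √(2 × 1.3 × 9.81 × 6.2 / 3600) = 0.2096 m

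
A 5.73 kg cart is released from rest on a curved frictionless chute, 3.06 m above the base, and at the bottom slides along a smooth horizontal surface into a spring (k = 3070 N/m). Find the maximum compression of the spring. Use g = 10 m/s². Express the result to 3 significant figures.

x = 0.338 m

Energy conservation (no friction) from release to max compression: mgh = ½kx²
x = √(2mgh/k) = √(2 × 5.73 × 10 × 3.06 / 3070) = 0.3380 m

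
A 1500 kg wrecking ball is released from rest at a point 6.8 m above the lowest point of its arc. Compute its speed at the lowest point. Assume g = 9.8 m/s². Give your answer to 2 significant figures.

Energy conservation between the two points: mgh = ½mv²
v = √(2gh) = √(2 × 9.8 × 6.8) = √133.28 = 11.54 m/s

v = 12 m/s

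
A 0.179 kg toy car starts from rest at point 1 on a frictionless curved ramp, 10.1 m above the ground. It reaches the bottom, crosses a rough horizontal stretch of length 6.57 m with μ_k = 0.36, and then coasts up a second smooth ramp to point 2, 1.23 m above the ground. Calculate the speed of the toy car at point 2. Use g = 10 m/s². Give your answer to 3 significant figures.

v = 11.4 m/s

Energy at 1: mgh₁ = (0.179)(10)(10.1) = 18.079 J
Friction loss: W_f = μ_k mg d = 4.234 J
At 2: ½mv² + mgh₂ = mgh₁ − W_f
½mv² = 18.079 − 4.234 − 2.2017 = 11.644 J
v = √(2 × 11.644/0.179) = 11.41 m/s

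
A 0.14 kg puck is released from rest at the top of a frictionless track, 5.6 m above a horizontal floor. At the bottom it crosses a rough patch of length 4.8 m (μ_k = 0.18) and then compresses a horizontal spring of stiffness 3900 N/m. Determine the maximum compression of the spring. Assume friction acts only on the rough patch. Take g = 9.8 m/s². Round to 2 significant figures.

Initial energy: E₁ = mgh = (0.14)(9.8)(5.6) = 7.6832 J
Friction removes W_f = μ_k mg d = (0.18)(0.14)(9.8)(4.8) = 1.185 J
Energy reaching the spring: E = 7.6832 − 1.185 = 6.4978 J
At max compression ½kx² = E ⇒ x = √(2E/k) = √(2 × 6.4978/3900) = 0.05773 m

x = 0.058 m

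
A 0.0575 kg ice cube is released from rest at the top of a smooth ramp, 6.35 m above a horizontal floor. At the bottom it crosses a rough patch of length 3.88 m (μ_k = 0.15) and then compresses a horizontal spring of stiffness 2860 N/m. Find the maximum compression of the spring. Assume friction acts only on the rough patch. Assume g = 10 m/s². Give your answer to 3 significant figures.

Initial energy: E₁ = mgh = (0.0575)(10)(6.35) = 3.6513 J
Friction removes W_f = μ_k mg d = (0.15)(0.0575)(10)(3.88) = 0.3347 J
Energy reaching the spring: E = 3.6513 − 0.3347 = 3.3166 J
At max compression ½kx² = E ⇒ x = √(2E/k) = √(2 × 3.3166/2860) = 0.04816 m

x = 0.0482 m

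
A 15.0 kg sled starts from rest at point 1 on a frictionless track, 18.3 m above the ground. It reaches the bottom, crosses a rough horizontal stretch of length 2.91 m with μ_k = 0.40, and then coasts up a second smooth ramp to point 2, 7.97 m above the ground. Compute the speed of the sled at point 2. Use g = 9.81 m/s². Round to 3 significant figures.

Energy at 1: mgh₁ = (15.0)(9.81)(18.3) = 2692.8 J
Friction loss: W_f = μ_k mg d = 171.3 J
At 2: ½mv² + mgh₂ = mgh₁ − W_f
½mv² = 2692.8 − 171.3 − 1172.8 = 1348.8 J
v = √(2 × 1348.8/15.0) = 13.41 m/s

v = 13.4 m/s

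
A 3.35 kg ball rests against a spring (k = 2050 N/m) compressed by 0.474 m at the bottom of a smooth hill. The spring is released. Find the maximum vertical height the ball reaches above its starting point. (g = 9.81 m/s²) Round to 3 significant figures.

h = 7.01 m

Energy conservation from release to the highest point: ½kx² = mgh
h = kx²/(2mg) = (2050)(0.474)²/(2 × 3.35 × 9.81) = 7.008 m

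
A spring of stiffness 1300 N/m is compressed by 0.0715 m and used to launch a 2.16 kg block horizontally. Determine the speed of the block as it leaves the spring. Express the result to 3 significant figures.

Spring PE converts entirely to kinetic energy: ½kx² = ½mv²
v = x√(k/m) = 0.0715 × √(1300/2.16) = 1.754 m/s

v = 1.75 m/s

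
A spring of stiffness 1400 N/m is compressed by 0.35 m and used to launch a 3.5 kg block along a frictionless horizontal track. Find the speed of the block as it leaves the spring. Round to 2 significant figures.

v = 7.0 m/s

Spring PE converts entirely to kinetic energy: ½kx² = ½mv²
v = x√(k/m) = 0.35 × √(1400/3.5) = 7.000 m/s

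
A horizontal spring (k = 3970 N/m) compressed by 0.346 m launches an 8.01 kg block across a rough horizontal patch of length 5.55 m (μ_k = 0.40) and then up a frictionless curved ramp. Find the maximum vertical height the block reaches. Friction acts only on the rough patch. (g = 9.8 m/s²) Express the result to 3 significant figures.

Spring energy: E₀ = ½kx² = ½(3970)(0.346)² = 237.64 J
Friction: W_f = μ_k mg d = (0.40)(8.01)(9.8)(5.55) = 174.3 J
Energy at base of ramp: E = 237.64 − 174.3 = 63.371 J
At max height all remaining energy is PE: mgh = E ⇒ h = E/(mg) = 63.371/(8.01 × 9.8) = 0.8073 m

h = 0.807 m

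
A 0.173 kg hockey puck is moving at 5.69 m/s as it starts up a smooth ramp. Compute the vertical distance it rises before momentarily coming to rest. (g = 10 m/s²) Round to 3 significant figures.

h = 1.62 m

By energy conservation, ½mv² = mgh
h = v²/(2g) = 5.69²/(2 × 10) = 1.619 m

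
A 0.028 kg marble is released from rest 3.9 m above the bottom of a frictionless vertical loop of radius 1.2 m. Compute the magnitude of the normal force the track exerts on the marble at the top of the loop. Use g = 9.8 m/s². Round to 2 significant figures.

Energy from release to top (height 2r): mgh = ½mv_top² + mg(2r)
v_top² = 2g(h − 2r) = 2(9.8)(3.9 − 2.400) = 29.400 m²/s²
At the top, both N and weight point toward the centre: N + mg = mv_top²/r
N = m(v_top²/r − g) = 0.028(29.400/1.2 − 9.8) = 0.4116 N

N = 0.41 N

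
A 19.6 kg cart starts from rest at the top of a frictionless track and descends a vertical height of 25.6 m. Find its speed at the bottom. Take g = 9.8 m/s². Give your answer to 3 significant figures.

v = 22.4 m/s

Mechanical energy is conserved (no friction): mgh = ½mv²
v = √(2gh) = √(2 × 9.8 × 25.6) = √501.76 = 22.40 m/s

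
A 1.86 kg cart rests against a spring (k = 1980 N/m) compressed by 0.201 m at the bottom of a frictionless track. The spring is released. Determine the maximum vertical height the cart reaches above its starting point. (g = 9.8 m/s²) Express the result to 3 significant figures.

h = 2.19 m

At maximum height the cart is at rest, so ½kx² = mgh
h = kx²/(2mg) = (1980)(0.201)²/(2 × 1.86 × 9.8) = 2.194 m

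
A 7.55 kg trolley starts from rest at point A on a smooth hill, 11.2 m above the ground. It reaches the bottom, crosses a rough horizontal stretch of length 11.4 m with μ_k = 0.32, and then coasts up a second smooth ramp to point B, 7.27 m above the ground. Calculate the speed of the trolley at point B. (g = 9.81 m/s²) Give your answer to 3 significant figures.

Energy at A: mgh₁ = (7.55)(9.81)(11.2) = 829.53 J
Friction loss: W_f = μ_k mg d = 270.2 J
At B: ½mv² + mgh₂ = mgh₁ − W_f
½mv² = 829.53 − 270.2 − 538.46 = 20.886 J
v = √(2 × 20.886/7.55) = 2.352 m/s

v = 2.35 m/s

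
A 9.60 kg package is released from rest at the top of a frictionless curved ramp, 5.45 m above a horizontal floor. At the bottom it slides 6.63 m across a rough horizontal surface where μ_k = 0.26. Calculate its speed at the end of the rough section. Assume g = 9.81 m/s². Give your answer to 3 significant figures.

v = 8.55 m/s

Energy at the top = energy at the end + work done against friction:
mgh = ½mv² + μ_k m g d
W_f = μ_k mg d = (0.26)(9.60)(9.81)(6.63) = 162.3 J
½mv² = mgh − W_f = 513.26 − 162.3 = 350.92 J
v = √(2 × 350.92/9.60) = 8.550 m/s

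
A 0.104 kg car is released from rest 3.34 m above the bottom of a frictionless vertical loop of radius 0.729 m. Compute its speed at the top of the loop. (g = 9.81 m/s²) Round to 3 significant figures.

v = 6.08 m/s

Energy conservation: mgh = ½mv_top² + mg(2r)
v_top² = 2g(h − 2r) = 2(9.81)(3.34 − 1.458) = 36.92
v_top = 6.077 m/s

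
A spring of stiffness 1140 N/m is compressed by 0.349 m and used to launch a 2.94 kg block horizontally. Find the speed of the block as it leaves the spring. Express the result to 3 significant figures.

The block leaves the spring when the spring is at natural length, so ½kx² = ½mv²
v = x√(k/m) = 0.349 × √(1140/2.94) = 6.872 m/s

v = 6.87 m/s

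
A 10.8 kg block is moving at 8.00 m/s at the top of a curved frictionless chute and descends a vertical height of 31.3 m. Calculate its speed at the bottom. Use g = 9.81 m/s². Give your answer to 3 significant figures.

v = 26.0 m/s

Energy conservation between the two points: ½mv₀² + mgh = ½mv²
v² = v₀² + 2gh = (8.00)² + 2(9.81)(31.3) = 678.11
v = √678.11 = 26.04 m/s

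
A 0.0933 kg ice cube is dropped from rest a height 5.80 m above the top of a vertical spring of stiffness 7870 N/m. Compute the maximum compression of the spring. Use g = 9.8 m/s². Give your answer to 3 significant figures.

x = 0.0368 m

Measuring PE from the top of the relaxed spring, at max compression the cube has dropped H + x with zero KE, so:
mg(H + x) = ½kx²
½(7870)x² − (0.0933)(9.8)x − (0.0933)(9.8)(5.80) = 0
3935x² − 0.9143x − 5.303 = 0
x = [0.9143 + √(0.8360 + 83472)]/(2 × 3935) = 0.03683 m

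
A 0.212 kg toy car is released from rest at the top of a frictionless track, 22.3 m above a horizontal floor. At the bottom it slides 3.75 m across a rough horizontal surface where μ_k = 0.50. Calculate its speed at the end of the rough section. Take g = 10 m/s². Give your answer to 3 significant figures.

Energy bookkeeping (friction removes W_f = μ_k N d):
mgh = ½mv² + μ_k m g d
W_f = μ_k mg d = (0.50)(0.212)(10)(3.75) = 3.975 J
½mv² = mgh − W_f = 47.276 − 3.975 = 43.301 J
v = √(2 × 43.301/0.212) = 20.21 m/s

v = 20.2 m/s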